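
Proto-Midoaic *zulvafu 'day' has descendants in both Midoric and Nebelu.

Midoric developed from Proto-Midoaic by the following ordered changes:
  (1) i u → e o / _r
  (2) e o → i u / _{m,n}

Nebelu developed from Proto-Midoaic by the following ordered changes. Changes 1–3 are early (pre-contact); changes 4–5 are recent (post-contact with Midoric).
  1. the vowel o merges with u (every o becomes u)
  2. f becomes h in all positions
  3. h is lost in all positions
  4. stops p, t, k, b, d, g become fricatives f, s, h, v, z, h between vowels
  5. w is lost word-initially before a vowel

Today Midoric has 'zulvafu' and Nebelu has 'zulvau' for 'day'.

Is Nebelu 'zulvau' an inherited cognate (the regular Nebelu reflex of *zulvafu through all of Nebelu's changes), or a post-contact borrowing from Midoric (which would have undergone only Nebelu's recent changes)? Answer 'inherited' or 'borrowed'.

If inherited, *zulvafu would pass through all of Nebelu's changes:
Nebelu: *zulvafu > zulvahu > zulvau  (by unconditioned shift, h-loss)
If borrowed from Midoric 'zulvafu' after the early changes, it would undergo only the recent ones:
  rule 4 (intervocalic lenition): no change (zulvafu)
  rule 5 (glide loss): no change (zulvafu)
  ⇒ as a loan: zulvafu
Nebelu 'zulvau' matches the inherited outcome exactly, so it is an inherited cognate, not a loan.

inherited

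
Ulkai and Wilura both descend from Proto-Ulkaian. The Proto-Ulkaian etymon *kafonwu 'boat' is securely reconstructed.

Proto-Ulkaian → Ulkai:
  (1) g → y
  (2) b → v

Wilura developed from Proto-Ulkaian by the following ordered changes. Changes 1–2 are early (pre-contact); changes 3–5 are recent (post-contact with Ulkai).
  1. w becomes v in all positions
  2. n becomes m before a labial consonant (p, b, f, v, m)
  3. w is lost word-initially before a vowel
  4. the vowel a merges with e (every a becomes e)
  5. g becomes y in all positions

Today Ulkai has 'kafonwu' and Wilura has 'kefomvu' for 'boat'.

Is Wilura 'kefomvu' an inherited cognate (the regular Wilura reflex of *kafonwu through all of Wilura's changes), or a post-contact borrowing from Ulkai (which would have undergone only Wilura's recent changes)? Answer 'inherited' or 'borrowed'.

If inherited, *kafonwu would pass through all of Wilura's changes:
Wilura: *kafonwu
  kafonwu → kafonvu   [unconditioned shift]
  kafonvu → kafomvu   [nasal place assimilation]
  kafomvu (rule 3 does not apply)
  kafomvu → kefomvu   [vowel merger]
  kefomvu (rule 5 does not apply)
  giving Wilura kefomvu.
If borrowed from Ulkai 'kafonwu' after the early changes, it would undergo only the recent ones:
  rule 3 (glide loss): no change (kafonwu)
  rule 4 (vowel merger): kafonwu → kefonwu
  rule 5 (unconditioned shift): no change (kefonwu)
  ⇒ as a loan: kefonwu
Wilura 'kefomvu' matches the inherited outcome exactly, so it is an inherited cognate, not a loan.

inherited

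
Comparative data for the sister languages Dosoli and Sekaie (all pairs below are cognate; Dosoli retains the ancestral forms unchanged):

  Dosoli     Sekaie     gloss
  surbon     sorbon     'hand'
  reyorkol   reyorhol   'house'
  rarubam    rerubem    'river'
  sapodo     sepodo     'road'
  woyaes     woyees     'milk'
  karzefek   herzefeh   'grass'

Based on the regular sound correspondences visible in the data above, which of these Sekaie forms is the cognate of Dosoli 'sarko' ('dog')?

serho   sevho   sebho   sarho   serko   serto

rarubam ~ rerubem, karzefek ~ herzefeh — Dosoli a corresponds to Sekaie e after a consonant, before r.
reyorkol ~ reyorhol — Dosoli k corresponds to Sekaie h after a consonant, before a back vowel.
Applying these to Dosoli 'sarko':
  sarko → serko   (a→e after a consonant, before r)
  serko → serho   (k→h after a consonant, before a back vowel)
So the Sekaie cognate is 'serho'.

serho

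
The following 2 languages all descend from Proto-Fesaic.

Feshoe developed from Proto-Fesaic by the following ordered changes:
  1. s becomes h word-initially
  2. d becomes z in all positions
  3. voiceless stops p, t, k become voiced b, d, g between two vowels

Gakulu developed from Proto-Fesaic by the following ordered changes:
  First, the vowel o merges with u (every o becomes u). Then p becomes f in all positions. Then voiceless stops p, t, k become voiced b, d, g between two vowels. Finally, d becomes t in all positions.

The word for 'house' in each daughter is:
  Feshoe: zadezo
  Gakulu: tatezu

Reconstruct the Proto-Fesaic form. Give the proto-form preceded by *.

Position 1: Feshoe has z, Gakulu has t. Taking the neighbouring segments as reconstructed: Feshoe z could go back to *d or *z; Gakulu t could go back to *t or *d — the one source consistent with every daughter is *d.
Position 6: Feshoe has o, Gakulu has u. Feshoe preserves o here (none of its changes turn any other segment into o), so the proto-segment is *o.
Position 3: Feshoe has d, Gakulu has t. In Feshoe, d can only continue *t, so the proto-segment is *t.
Verify the candidate proto-form against each daughter:
Feshoe: *datezo
  datezo (rule 1 does not apply)
  datezo → zatezo   [unconditioned shift]
  zatezo → zadezo   [intervocalic voicing]
  giving Feshoe zadezo.
Gakulu: start from *datezo.
  rule 1 (vowel merger): datezo → datezu
  rule 2: no change — datezu
  rule 3 (intervocalic voicing): datezu → dadezu
  rule 4 (unconditioned shift): dadezu → tatezu
  ⇒ Gakulu tatezu
Only *datezo yields all of Feshoe zadezo, Gakulu tatezu.

*datezo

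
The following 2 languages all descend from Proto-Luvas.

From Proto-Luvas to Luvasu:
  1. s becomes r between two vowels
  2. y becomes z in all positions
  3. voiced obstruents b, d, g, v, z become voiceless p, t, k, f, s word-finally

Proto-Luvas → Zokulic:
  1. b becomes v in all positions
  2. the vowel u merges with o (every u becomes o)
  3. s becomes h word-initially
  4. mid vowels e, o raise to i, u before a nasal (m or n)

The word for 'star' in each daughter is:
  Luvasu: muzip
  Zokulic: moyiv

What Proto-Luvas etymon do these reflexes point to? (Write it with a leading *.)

*muyib

Position 2: Luvasu has u, Zokulic has o. Luvasu preserves u here (none of its changes turn any other segment into u), so the proto-segment is *u.
Position 5: Luvasu has p, Zokulic has v. Taking the neighbouring segments as reconstructed: Luvasu p could go back to *p or *b; Zokulic v could go back to *b or *v — the one source consistent with every daughter is *b.
Position 3: Luvasu has z, Zokulic has y. Zokulic preserves y here (none of its changes turn any other segment into y), so the proto-segment is *y.
Verify the candidate proto-form against each daughter:
Luvasu: *muyib > muzib > muzip  (by unconditioned shift, final devoicing)
Zokulic: start from *muyib.
  rule 1 (unconditioned shift): muyib → muyiv
  rule 2 (vowel merger): muyiv → moyiv
  rule 3: no change — moyiv
  rule 4: no change — moyiv
  ⇒ Zokulic moyiv
Only *muyib yields all of Luvasu muzip, Zokulic moyiv.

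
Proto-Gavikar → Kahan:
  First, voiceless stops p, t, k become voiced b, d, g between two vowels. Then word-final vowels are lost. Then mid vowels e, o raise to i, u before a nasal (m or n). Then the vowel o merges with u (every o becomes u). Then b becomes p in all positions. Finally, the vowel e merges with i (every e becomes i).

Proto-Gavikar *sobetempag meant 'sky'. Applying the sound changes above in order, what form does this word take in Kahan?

supidimpag

Kahan: *sobetempag
  sobetempag → sobedempag   [intervocalic voicing]
  sobedempag (rule 2 does not apply)
  sobedempag → sobedimpag   [pre-nasal raising]
  sobedimpag → subedimpag   [vowel merger]
  subedimpag → supedimpag   [unconditioned shift]
  supedimpag → supidimpag   [vowel merger]
  giving Kahan supidimpag.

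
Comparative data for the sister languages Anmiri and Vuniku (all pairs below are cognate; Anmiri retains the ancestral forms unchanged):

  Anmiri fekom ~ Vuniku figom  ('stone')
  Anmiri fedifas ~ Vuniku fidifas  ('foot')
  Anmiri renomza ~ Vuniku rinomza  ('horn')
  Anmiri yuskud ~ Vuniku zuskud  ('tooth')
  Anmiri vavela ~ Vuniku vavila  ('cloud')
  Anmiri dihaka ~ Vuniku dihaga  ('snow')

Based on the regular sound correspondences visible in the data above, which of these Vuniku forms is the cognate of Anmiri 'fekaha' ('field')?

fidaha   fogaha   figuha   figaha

fekom ~ figom, fedifas ~ fidifas — Anmiri e corresponds to Vuniku i after a consonant, before a consonant other than r, m, n, p, b, f, v.
dihaka ~ dihaga — Anmiri k corresponds to Vuniku g between vowels (before a back vowel).
Applying these to Anmiri 'fekaha':
  fekaha → fikaha   (e→i after a consonant, before a consonant other than r, m, n, p, b, f, v)
  fikaha → figaha   (k→g between vowels (before a back vowel))
So the Vuniku cognate is 'figaha'.

figaha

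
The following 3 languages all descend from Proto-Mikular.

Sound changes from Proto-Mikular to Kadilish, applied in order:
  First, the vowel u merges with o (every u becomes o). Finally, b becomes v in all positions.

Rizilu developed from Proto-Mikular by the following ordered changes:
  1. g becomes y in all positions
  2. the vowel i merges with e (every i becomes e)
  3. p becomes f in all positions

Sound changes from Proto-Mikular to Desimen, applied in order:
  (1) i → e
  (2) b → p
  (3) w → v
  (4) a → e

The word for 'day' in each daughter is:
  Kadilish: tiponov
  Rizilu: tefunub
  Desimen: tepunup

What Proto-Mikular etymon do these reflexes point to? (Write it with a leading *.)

Position 2: Kadilish has i, Rizilu has e, Desimen has e. Kadilish preserves i here (none of its changes turn any other segment into i), so the proto-segment is *i.
Position 3: Kadilish has p, Rizilu has f, Desimen has p. Kadilish preserves p here (none of its changes turn any other segment into p), so the proto-segment is *p.
Position 4: Kadilish has o, Rizilu has u, Desimen has u. Rizilu preserves u here (none of its changes turn any other segment into u), so the proto-segment is *u.
Verify the candidate proto-form against each daughter:
Kadilish: *tipunub
  tipunub → tiponob   [vowel merger]
  tiponob → tiponov   [unconditioned shift]
  giving Kadilish tiponov.
Rizilu: *tipunub
  tipunub (rule 1 does not apply)
  tipunub → tepunub   [vowel merger]
  tepunub → tefunub   [unconditioned shift]
  giving Rizilu tefunub.
Desimen: start from *tipunub.
  rule 1 (vowel merger): tipunub → tepunub
  rule 2 (unconditioned shift): tepunub → tepunup
  rule 3: no change — tepunup
  rule 4: no change — tepunup
  ⇒ Desimen tepunup
No other proto-form is consistent with every reflex, so the reconstruction is *tipunub.

*tipunub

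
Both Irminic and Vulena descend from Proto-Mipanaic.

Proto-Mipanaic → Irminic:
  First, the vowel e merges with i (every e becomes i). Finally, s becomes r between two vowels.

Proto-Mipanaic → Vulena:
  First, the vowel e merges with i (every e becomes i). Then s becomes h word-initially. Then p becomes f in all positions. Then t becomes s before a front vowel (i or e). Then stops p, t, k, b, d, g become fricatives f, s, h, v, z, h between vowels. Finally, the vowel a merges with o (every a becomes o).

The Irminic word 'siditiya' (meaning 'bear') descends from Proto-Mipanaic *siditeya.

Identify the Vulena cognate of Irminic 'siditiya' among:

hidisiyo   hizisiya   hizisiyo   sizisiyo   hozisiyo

Vulena: *siditeya > siditiya > hiditiya > hidisiya > hizisiya > hizisiyo  (by vowel merger, debuccalisation, palatalisation, intervocalic lenition, vowel merger)
Only 'hizisiyo' matches the regular Vulena development of *siditeya.

hizisiyo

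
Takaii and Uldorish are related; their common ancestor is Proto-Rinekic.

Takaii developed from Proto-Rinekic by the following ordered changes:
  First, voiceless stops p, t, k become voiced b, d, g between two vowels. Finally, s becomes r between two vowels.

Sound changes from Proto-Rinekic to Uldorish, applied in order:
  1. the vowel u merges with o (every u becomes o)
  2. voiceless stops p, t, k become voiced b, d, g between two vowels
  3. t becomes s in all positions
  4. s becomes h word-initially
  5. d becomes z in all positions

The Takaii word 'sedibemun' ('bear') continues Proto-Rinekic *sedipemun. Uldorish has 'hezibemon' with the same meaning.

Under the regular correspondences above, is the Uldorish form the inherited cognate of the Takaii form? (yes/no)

yes

Derive the expected Uldorish reflex of *sedipemun:
Uldorish: *sedipemun
  sedipemun → sedipemon   [vowel merger]
  sedipemon → sedibemon   [intervocalic voicing]
  sedibemon (rule 3 does not apply)
  sedibemon → hedibemon   [debuccalisation]
  hedibemon → hezibemon   [unconditioned shift]
  giving Uldorish hezibemon.
Uldorish 'hezibemon' matches the regular reflex exactly, so the pair is cognate.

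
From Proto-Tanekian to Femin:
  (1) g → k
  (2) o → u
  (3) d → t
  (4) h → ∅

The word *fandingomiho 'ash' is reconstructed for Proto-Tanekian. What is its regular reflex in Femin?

Femin: *fandingomiho > fandinkomiho > fandinkumihu > fantinkumihu > fantinkumiu  (by unconditioned shift, vowel merger, unconditioned shift, h-loss)

fantinkumiu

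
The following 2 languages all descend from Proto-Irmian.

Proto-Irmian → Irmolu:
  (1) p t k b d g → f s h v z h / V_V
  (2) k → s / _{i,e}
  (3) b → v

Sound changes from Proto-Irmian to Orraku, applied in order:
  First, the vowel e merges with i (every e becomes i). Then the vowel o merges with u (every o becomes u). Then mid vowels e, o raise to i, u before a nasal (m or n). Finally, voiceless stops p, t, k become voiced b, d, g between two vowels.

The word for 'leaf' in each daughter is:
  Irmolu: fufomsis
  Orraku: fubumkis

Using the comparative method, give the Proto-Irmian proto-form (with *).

Position 3: Irmolu has f, Orraku has b. Taking the neighbouring segments as reconstructed: Irmolu f could go back to *p or *f; Orraku b could go back to *p or *b — the one source consistent with every daughter is *p.
Position 6: Irmolu has s, Orraku has k. Orraku preserves k here (none of its changes turn any other segment into k), so the proto-segment is *k.
Verify the candidate proto-form against each daughter:
Irmolu: *fupomkis > fufomkis > fufomsis  (by intervocalic lenition, palatalisation)
Orraku: *fupomkis > fupumkis > fubumkis  (by vowel merger, intervocalic voicing)
Only *fupomkis yields all of Irmolu fufomsis, Orraku fubumkis.

*fupomkis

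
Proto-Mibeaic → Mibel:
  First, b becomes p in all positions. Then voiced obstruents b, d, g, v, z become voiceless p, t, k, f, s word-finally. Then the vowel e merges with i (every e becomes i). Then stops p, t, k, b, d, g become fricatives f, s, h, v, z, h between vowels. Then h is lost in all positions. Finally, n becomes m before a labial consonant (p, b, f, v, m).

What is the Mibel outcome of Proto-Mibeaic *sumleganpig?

Mibel: *sumleganpig
  sumleganpig (rule 1 does not apply)
  sumleganpig → sumleganpik   [final devoicing]
  sumleganpik → sumliganpik   [vowel merger]
  sumliganpik → sumlihanpik   [intervocalic lenition]
  sumlihanpik → sumlianpik   [h-loss]
  sumlianpik → sumliampik   [nasal place assimilation]
  giving Mibel sumliampik.

sumliampik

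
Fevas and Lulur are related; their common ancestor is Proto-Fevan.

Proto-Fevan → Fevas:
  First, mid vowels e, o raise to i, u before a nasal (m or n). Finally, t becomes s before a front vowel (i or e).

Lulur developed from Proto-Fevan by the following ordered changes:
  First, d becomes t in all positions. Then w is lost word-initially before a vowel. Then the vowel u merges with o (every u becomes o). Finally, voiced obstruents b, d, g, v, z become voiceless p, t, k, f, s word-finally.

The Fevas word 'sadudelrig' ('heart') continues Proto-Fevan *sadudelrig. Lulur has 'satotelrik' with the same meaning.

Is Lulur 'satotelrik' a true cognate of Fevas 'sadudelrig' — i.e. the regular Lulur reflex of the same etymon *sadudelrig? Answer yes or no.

Derive the expected Lulur reflex of *sadudelrig:
Lulur: start from *sadudelrig.
  rule 1 (unconditioned shift): sadudelrig → satutelrig
  rule 2: no change — satutelrig
  rule 3 (vowel merger): satutelrig → satotelrig
  rule 4 (final devoicing): satotelrig → satotelrik
  ⇒ Lulur satotelrik
Lulur 'satotelrik' matches the regular reflex exactly, so the pair is cognate.

yes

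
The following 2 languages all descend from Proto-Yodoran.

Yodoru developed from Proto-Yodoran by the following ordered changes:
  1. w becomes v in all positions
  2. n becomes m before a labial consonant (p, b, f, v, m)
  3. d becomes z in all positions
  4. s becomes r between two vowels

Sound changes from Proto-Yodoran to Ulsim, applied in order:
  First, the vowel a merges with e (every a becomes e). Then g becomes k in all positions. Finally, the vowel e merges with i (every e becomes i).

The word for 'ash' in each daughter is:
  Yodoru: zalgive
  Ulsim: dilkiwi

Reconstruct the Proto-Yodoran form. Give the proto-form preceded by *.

*dalgiwe

Position 1: Yodoru has z, Ulsim has d. Ulsim preserves d here (none of its changes turn any other segment into d), so the proto-segment is *d.
Position 6: Yodoru has v, Ulsim has w. Ulsim preserves w here (none of its changes turn any other segment into w), so the proto-segment is *w.
Position 7: Yodoru has e, Ulsim has i. Yodoru preserves e here (none of its changes turn any other segment into e), so the proto-segment is *e.
Continuing position by position gives *dalgiwe; check it forward:
Yodoru: start from *dalgiwe.
  rule 1 (unconditioned shift): dalgiwe → dalgive
  rule 2: no change — dalgive
  rule 3 (unconditioned shift): dalgive → zalgive
  rule 4: no change — zalgive
  ⇒ Yodoru zalgive
Ulsim: *dalgiwe > delgiwe > delkiwe > dilkiwi  (by vowel merger, unconditioned shift, vowel merger)
No other proto-form is consistent with every reflex, so the reconstruction is *dalgiwe.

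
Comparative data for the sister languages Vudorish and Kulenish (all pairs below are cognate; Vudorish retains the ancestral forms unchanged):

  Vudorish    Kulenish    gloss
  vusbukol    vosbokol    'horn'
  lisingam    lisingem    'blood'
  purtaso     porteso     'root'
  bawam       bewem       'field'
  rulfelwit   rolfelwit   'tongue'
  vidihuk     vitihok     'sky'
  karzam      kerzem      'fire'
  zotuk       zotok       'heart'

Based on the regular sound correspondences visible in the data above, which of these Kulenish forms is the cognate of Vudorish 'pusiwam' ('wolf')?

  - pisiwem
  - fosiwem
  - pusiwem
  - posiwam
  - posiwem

posiwem

vusbukol ~ vosbokol, rulfelwit ~ rolfelwit — Vudorish u corresponds to Kulenish o after a consonant, before a consonant other than r, m, n, p, b, f, v.
lisingam ~ lisingem, bawam ~ bewem — Vudorish a corresponds to Kulenish e after a consonant, before a nasal.
Applying these to Vudorish 'pusiwam':
  pusiwam → posiwam   (u→o after a consonant, before a consonant other than r, m, n, p, b, f, v)
  posiwam → posiwem   (a→e after a consonant, before a nasal)
So the Kulenish cognate is 'posiwem'.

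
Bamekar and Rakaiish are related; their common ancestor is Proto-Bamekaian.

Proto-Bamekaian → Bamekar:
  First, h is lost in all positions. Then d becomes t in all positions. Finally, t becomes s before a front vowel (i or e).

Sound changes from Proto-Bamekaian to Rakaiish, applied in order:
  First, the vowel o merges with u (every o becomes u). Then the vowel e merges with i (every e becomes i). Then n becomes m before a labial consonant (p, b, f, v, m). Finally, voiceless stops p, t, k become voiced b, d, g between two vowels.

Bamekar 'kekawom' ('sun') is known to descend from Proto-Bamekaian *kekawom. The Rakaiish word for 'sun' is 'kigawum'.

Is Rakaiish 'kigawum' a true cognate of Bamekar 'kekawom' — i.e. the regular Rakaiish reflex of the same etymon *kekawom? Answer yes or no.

Derive the expected Rakaiish reflex of *kekawom:
Rakaiish: *kekawom > kekawum > kikawum > kigawum  (by vowel merger, vowel merger, intervocalic voicing)
Rakaiish 'kigawum' matches the regular reflex exactly, so the pair is cognate.

yes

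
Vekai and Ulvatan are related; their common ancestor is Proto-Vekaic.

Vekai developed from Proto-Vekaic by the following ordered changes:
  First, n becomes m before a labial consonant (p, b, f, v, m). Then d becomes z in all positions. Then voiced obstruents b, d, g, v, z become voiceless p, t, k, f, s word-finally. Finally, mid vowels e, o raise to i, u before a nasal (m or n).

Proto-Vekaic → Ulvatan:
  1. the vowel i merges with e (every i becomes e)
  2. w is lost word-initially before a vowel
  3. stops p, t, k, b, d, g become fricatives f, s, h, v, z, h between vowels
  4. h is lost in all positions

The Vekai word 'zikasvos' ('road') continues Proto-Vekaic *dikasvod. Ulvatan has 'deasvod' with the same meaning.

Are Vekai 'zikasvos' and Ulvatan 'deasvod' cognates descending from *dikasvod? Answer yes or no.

Derive the expected Ulvatan reflex of *dikasvod:
Ulvatan: start from *dikasvod.
  rule 1 (vowel merger): dikasvod → dekasvod
  rule 2: no change — dekasvod
  rule 3 (intervocalic lenition): dekasvod → dehasvod
  rule 4 (h-loss): dehasvod → deasvod
  ⇒ Ulvatan deasvod
Ulvatan 'deasvod' matches the regular reflex exactly, so the pair is cognate.

yes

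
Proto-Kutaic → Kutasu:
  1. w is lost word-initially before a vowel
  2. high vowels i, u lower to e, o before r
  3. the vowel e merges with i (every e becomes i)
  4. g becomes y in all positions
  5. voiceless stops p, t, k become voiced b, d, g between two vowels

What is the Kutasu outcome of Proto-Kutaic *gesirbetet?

yisirbidit

Kutasu: start from *gesirbetet.
  rule 1: no change — gesirbetet
  rule 2 (pre-rhotic lowering): gesirbetet → geserbetet
  rule 3 (vowel merger): geserbetet → gisirbitit
  rule 4 (unconditioned shift): gisirbitit → yisirbitit
  rule 5 (intervocalic voicing): yisirbitit → yisirbidit
  ⇒ Kutasu yisirbidit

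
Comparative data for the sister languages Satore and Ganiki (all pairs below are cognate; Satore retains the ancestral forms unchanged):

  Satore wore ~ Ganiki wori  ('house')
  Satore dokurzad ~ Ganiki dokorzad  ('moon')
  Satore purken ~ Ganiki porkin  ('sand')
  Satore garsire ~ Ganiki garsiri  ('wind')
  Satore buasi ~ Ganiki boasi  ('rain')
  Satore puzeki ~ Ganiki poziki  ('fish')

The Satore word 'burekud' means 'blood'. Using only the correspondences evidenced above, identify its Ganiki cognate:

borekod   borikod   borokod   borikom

borikod

dokurzad ~ dokorzad, purken ~ porkin — Satore u corresponds to Ganiki o after a consonant, before r.
puzeki ~ poziki — Satore e corresponds to Ganiki i after a consonant, before a consonant other than r, m, n, p, b, f, v.
puzeki ~ poziki — Satore u corresponds to Ganiki o after a consonant, before a consonant other than r, m, n, p, b, f, v.
Applying these to Satore 'burekud':
  burekud → borekud   (u→o after a consonant, before r)
  borekud → borikud   (e→i after a consonant, before a consonant other than r, m, n, p, b, f, v)
  borikud → borikod   (u→o after a consonant, before a consonant other than r, m, n, p, b, f, v)
So the Ganiki cognate is 'borikod'.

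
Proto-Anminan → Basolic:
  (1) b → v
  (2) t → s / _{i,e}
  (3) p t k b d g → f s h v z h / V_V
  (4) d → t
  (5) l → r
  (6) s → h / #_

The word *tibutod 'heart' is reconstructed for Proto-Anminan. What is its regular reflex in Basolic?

hivusot

Basolic: start from *tibutod.
  rule 1 (unconditioned shift): tibutod → tivutod
  rule 2 (palatalisation): tivutod → sivutod
  rule 3 (intervocalic lenition): sivutod → sivusod
  rule 4 (unconditioned shift): sivusod → sivusot
  rule 5: no change — sivusot
  rule 6 (debuccalisation): sivusot → hivusot
  ⇒ Basolic hivusot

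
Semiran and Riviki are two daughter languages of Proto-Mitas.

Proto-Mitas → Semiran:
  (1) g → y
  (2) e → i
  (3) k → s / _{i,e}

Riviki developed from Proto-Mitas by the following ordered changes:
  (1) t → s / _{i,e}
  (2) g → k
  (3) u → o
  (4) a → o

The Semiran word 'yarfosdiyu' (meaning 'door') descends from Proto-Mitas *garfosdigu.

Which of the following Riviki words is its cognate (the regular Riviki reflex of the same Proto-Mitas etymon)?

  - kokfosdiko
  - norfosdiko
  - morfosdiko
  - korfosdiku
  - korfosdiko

korfosdiko

Riviki: *garfosdigu
  garfosdigu (rule 1 does not apply)
  garfosdigu → karfosdiku   [unconditioned shift]
  karfosdiku → karfosdiko   [vowel merger]
  karfosdiko → korfosdiko   [vowel merger]
  giving Riviki korfosdiko.
Among the options, 'korfosdiko' alone shows every Riviki change applied in order.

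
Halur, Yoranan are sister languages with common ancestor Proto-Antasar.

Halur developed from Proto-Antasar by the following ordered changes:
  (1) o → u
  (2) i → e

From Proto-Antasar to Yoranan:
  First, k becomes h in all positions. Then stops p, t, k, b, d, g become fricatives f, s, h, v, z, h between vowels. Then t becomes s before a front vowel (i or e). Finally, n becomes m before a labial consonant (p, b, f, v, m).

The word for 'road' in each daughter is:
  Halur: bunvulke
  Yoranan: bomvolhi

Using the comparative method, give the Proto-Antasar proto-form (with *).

Position 7: Halur has k, Yoranan has h. Halur preserves k here (none of its changes turn any other segment into k), so the proto-segment is *k.
Position 5: Halur has u, Yoranan has o. Yoranan preserves o here (none of its changes turn any other segment into o), so the proto-segment is *o.
Position 2: Halur has u, Yoranan has o. Yoranan preserves o here (none of its changes turn any other segment into o), so the proto-segment is *o.
Continuing position by position gives *bonvolki; check it forward:
Halur: start from *bonvolki.
  rule 1 (vowel merger): bonvolki → bunvulki
  rule 2 (vowel merger): bunvulki → bunvulke
  ⇒ Halur bunvulke
Yoranan: start from *bonvolki.
  rule 1 (unconditioned shift): bonvolki → bonvolhi
  rule 2: no change — bonvolhi
  rule 3: no change — bonvolhi
  rule 4 (nasal place assimilation): bonvolhi → bomvolhi
  ⇒ Yoranan bomvolhi
*bonvolki is the unique common source.

*bonvolki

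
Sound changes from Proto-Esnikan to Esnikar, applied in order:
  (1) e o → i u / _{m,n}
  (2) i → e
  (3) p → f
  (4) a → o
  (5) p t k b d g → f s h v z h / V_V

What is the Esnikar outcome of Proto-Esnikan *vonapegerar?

vunofeheror

Esnikar: *vonapegerar > vunapegerar > vunafegerar > vunofegeror > vunofeheror  (by pre-nasal raising, unconditioned shift, vowel merger, intervocalic lenition)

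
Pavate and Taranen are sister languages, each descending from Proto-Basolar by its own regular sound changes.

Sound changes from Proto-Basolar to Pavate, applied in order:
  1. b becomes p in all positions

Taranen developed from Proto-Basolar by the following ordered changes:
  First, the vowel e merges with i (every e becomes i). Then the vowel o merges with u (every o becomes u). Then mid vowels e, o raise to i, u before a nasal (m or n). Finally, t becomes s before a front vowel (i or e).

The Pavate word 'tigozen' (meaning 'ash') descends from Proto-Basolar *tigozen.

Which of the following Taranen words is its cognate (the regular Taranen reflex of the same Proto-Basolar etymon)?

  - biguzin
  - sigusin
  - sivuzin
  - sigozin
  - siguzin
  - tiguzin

Taranen: *tigozen
  tigozen → tigozin   [vowel merger]
  tigozin → tiguzin   [vowel merger]
  tiguzin (rule 3 does not apply)
  tiguzin → siguzin   [palatalisation]
  giving Taranen siguzin.
Only 'siguzin' matches the regular Taranen development of *tigozen.

siguzin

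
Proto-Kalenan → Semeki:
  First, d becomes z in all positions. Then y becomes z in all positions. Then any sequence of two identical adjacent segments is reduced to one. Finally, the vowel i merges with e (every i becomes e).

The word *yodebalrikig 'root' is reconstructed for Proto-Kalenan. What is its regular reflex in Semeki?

Semeki: *yodebalrikig > yozebalrikig > zozebalrikig > zozebalrekeg  (by unconditioned shift, unconditioned shift, vowel merger)

zozebalrekeg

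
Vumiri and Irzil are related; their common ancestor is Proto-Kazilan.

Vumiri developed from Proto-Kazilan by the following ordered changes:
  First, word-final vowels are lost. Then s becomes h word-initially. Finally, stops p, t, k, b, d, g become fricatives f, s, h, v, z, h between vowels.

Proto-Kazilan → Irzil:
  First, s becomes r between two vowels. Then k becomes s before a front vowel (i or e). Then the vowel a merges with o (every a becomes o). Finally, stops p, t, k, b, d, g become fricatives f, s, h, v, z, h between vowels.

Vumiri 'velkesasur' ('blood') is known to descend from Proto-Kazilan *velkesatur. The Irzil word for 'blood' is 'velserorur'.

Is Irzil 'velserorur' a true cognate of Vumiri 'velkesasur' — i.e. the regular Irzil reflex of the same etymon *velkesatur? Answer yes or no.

no

Derive the expected Irzil reflex of *velkesatur:
Irzil: *velkesatur
  velkesatur → velkeratur   [rhotacism]
  velkeratur → velseratur   [palatalisation]
  velseratur → velserotur   [vowel merger]
  velserotur → velserosur   [intervocalic lenition]
  giving Irzil velserosur.
The regular Irzil reflex would be 'velserosur', but the attested form is 'velserorur'. The correspondence is irregular, so they are not cognates (the Irzil form has a different source).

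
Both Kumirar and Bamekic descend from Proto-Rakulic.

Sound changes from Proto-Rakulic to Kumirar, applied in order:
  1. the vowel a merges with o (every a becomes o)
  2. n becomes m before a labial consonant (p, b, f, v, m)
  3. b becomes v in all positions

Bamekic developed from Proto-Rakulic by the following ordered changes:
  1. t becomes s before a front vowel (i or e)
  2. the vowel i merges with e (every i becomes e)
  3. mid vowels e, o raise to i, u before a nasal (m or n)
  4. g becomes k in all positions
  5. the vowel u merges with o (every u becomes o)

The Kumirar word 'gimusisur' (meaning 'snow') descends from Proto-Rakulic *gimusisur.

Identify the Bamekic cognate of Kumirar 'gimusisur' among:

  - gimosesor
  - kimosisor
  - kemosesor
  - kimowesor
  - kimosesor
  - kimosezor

Bamekic: start from *gimusisur.
  rule 1: no change — gimusisur
  rule 2 (vowel merger): gimusisur → gemusesur
  rule 3 (pre-nasal raising): gemusesur → gimusesur
  rule 4 (unconditioned shift): gimusesur → kimusesur
  rule 5 (vowel merger): kimusesur → kimosesor
  ⇒ Bamekic kimosesor
Only 'kimosesor' matches the regular Bamekic development of *gimusisur.

kimosesor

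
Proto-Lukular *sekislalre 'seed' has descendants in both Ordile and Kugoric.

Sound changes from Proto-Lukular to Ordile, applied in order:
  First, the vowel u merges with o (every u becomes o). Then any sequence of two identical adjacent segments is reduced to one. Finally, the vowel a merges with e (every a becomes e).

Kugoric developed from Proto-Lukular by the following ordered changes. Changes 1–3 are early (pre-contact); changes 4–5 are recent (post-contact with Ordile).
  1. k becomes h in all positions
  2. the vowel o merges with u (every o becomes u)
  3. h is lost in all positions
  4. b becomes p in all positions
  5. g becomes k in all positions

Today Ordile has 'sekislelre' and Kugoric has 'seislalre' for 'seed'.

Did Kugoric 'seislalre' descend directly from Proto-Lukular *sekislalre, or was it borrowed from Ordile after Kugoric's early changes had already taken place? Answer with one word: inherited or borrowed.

If inherited, *sekislalre would pass through all of Kugoric's changes:
Kugoric: start from *sekislalre.
  rule 1 (unconditioned shift): sekislalre → sehislalre
  rule 2: no change — sehislalre
  rule 3 (h-loss): sehislalre → seislalre
  rule 4: no change — seislalre
  rule 5: no change — seislalre
  ⇒ Kugoric seislalre
If borrowed from Ordile 'sekislelre' after the early changes, it would undergo only the recent ones:
  rule 4 (unconditioned shift): no change (sekislelre)
  rule 5 (unconditioned shift): no change (sekislelre)
  ⇒ as a loan: sekislelre
Kugoric 'seislalre' matches the inherited outcome exactly, so it is an inherited cognate, not a loan.

inherited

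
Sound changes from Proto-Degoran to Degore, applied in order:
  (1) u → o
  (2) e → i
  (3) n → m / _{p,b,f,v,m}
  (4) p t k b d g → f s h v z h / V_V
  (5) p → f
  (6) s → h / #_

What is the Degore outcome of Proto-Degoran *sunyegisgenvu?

honyihisgimvo

Degore: start from *sunyegisgenvu.
  rule 1 (vowel merger): sunyegisgenvu → sonyegisgenvo
  rule 2 (vowel merger): sonyegisgenvo → sonyigisginvo
  rule 3 (nasal place assimilation): sonyigisginvo → sonyigisgimvo
  rule 4 (intervocalic lenition): sonyigisgimvo → sonyihisgimvo
  rule 5: no change — sonyihisgimvo
  rule 6 (debuccalisation): sonyihisgimvo → honyihisgimvo
  ⇒ Degore honyihisgimvo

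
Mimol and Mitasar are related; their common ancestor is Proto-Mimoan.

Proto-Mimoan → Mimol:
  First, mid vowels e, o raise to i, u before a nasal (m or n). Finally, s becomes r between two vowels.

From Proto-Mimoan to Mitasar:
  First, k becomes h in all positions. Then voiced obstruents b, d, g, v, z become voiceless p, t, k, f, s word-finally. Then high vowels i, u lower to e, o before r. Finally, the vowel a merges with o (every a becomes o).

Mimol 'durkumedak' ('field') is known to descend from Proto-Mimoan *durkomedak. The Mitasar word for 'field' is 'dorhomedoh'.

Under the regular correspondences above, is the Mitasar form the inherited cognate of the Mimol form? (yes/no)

yes

Derive the expected Mitasar reflex of *durkomedak:
Mitasar: *durkomedak > durhomedah > dorhomedah > dorhomedoh  (by unconditioned shift, pre-rhotic lowering, vowel merger)
Mitasar 'dorhomedoh' matches the regular reflex exactly, so the pair is cognate.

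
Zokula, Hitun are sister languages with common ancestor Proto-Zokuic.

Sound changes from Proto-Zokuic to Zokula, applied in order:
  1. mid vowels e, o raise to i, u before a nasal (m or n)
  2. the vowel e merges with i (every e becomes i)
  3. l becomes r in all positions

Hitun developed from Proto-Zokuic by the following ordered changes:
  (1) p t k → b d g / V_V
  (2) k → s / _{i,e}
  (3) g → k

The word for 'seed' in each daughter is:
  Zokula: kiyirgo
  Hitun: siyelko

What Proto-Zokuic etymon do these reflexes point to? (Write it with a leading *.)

Position 4: Zokula has i, Hitun has e. Hitun preserves e here (none of its changes turn any other segment into e), so the proto-segment is *e.
Position 6: Zokula has g, Hitun has k. Zokula preserves g here (none of its changes turn any other segment into g), so the proto-segment is *g.
Position 5: Zokula has r, Hitun has l. Hitun preserves l here (none of its changes turn any other segment into l), so the proto-segment is *l.
Continuing position by position gives *kiyelgo; check it forward:
Zokula: *kiyelgo
  kiyelgo (rule 1 does not apply)
  kiyelgo → kiyilgo   [vowel merger]
  kiyilgo → kiyirgo   [unconditioned shift]
  giving Zokula kiyirgo.
Hitun: start from *kiyelgo.
  rule 1: no change — kiyelgo
  rule 2 (palatalisation): kiyelgo → siyelgo
  rule 3 (unconditioned shift): siyelgo → siyelko
  ⇒ Hitun siyelko
*kiyelgo is the unique common source.

*kiyelgo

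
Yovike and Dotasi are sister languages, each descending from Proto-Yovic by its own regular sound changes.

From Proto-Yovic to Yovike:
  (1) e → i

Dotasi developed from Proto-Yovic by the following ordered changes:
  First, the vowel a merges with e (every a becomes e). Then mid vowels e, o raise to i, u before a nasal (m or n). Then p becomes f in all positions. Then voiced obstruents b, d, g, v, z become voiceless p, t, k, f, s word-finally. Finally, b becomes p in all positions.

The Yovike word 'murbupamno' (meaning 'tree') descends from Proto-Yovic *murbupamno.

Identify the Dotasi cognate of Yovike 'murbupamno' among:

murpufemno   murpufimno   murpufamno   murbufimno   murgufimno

murpufimno

Dotasi: *murbupamno > murbupemno > murbupimno > murbufimno > murpufimno  (by vowel merger, pre-nasal raising, unconditioned shift, unconditioned shift)
The other candidates each miss or misapply at least one Dotasi change.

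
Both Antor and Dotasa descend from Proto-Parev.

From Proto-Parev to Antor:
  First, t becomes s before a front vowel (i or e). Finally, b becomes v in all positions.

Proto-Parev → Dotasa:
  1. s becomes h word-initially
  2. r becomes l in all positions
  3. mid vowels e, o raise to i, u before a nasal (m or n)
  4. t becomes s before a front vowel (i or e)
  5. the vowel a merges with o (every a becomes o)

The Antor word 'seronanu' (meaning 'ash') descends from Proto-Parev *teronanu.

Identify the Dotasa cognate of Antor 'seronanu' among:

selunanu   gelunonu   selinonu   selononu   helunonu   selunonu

Dotasa: *teronanu
  teronanu (rule 1 does not apply)
  teronanu → telonanu   [unconditioned shift]
  telonanu → telunanu   [pre-nasal raising]
  telunanu → selunanu   [palatalisation]
  selunanu → selunonu   [vowel merger]
  giving Dotasa selunonu.
Only 'selunonu' matches the regular Dotasa development of *teronanu.

selunonu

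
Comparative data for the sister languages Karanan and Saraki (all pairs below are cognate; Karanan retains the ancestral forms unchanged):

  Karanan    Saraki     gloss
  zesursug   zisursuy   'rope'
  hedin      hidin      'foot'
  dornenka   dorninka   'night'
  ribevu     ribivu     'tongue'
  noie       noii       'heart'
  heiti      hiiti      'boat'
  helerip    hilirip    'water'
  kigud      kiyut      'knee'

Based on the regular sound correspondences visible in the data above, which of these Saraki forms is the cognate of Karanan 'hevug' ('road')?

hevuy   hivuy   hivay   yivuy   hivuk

hivuy

ribevu ~ ribivu — Karanan e corresponds to Saraki i after a consonant, before a labial obstruent.
zesursug ~ zisursuy — Karanan g corresponds to Saraki y word-finally.
Applying these to Karanan 'hevug':
  hevug → hivug   (e→i after a consonant, before a labial obstruent)
  hivug → hivuy   (g→y word-finally)
So the Saraki cognate is 'hivuy'.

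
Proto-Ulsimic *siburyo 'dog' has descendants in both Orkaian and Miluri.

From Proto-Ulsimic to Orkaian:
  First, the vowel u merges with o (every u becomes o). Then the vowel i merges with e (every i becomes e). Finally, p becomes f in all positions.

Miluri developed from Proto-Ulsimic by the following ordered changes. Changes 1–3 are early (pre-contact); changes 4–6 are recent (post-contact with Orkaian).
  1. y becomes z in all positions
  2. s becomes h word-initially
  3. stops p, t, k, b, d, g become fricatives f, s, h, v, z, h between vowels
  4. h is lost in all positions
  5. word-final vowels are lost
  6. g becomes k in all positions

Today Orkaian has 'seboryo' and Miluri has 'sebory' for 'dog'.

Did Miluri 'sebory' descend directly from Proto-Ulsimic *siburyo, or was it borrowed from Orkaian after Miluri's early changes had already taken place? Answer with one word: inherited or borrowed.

borrowed

If inherited, *siburyo would pass through all of Miluri's changes:
Miluri: *siburyo > siburzo > hiburzo > hivurzo > ivurzo > ivurz  (by unconditioned shift, debuccalisation, intervocalic lenition, h-loss, apocope)
If borrowed from Orkaian 'seboryo' after the early changes, it would undergo only the recent ones:
  rule 4 (h-loss): no change (seboryo)
  rule 5 (apocope): seboryo → sebory
  rule 6 (unconditioned shift): no change (sebory)
  ⇒ as a loan: sebory
Miluri 'sebory' matches the loan outcome 'sebory', not the inherited 'ivurz' — it skipped the early Miluri changes, so it was borrowed from Orkaian.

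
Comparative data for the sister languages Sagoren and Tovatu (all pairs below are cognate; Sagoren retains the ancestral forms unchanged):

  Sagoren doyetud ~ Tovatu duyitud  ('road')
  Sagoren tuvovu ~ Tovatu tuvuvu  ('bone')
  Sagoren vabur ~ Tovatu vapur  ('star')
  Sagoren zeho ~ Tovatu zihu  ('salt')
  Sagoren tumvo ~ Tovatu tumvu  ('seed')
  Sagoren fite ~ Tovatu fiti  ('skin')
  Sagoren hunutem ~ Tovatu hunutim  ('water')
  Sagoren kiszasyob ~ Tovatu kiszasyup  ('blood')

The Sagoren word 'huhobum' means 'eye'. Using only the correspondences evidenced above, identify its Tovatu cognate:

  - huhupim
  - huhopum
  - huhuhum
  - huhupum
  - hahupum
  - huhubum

huhupum

kiszasyob ~ kiszasyup — Sagoren o corresponds to Tovatu u after a consonant, before a labial obstruent.
vabur ~ vapur — Sagoren b corresponds to Tovatu p between vowels (before a back vowel).
Applying these to Sagoren 'huhobum':
  huhobum → huhubum   (o→u after a consonant, before a labial obstruent)
  huhubum → huhupum   (b→p between vowels (before a back vowel))
So the Tovatu cognate is 'huhupum'.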